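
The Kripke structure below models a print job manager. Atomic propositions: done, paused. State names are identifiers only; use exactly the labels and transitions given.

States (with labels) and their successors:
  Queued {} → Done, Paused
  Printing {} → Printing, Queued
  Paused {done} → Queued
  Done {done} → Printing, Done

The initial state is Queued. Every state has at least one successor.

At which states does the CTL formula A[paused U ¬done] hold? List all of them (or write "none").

States satisfying paused: ∅.
States satisfying ¬done: {Queued, Printing}.
States satisfying A[paused U ¬done]: {Queued, Printing}.

{Queued, Printing}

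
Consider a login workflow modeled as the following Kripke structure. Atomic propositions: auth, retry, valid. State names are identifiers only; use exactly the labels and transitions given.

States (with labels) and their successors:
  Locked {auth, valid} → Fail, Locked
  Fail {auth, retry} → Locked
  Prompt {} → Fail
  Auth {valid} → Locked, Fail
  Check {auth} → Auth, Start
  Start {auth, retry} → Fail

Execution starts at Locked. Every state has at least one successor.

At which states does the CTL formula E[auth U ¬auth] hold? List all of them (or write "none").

{Prompt, Auth, Check}

States satisfying auth: {Locked, Fail, Check, Start}.
States satisfying ¬auth: {Prompt, Auth}.
States satisfying E[auth U ¬auth]: {Prompt, Auth, Check}.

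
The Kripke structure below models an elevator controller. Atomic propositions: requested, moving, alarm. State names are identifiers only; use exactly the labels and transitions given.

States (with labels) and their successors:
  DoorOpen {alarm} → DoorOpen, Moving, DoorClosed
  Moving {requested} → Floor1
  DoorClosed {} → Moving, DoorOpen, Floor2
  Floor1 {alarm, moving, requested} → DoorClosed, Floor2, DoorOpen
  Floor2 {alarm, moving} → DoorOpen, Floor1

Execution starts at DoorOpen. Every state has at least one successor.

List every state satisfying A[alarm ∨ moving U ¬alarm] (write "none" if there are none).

States satisfying alarm ∨ moving: {DoorOpen, Floor1, Floor2}.
States satisfying ¬alarm: {Moving, DoorClosed}.
States satisfying A[alarm ∨ moving U ¬alarm]: {Moving, DoorClosed}.

{Moving, DoorClosed}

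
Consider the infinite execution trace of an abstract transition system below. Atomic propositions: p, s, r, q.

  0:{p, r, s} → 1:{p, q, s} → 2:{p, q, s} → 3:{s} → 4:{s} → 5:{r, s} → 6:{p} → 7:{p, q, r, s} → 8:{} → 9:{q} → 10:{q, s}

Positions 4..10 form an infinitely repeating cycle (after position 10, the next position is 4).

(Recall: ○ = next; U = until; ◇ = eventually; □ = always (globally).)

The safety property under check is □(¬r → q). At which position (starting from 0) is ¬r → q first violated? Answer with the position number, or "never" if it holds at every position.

Check ¬r → q at each position in order: 0 ✓, 1 ✓, 2 ✓.
At position 3 the labels are {s}, so ¬r → q is false there. This is the first violation.

3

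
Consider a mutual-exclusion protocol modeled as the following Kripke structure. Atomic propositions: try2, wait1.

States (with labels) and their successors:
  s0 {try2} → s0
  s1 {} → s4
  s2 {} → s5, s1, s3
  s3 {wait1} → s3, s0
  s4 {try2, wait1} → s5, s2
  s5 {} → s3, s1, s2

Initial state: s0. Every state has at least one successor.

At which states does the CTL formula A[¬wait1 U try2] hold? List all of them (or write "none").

States satisfying ¬wait1: {s0, s1, s2, s5}.
States satisfying try2: {s0, s4}.
States satisfying A[¬wait1 U try2]: {s0, s1, s4}.

{s0, s1, s4}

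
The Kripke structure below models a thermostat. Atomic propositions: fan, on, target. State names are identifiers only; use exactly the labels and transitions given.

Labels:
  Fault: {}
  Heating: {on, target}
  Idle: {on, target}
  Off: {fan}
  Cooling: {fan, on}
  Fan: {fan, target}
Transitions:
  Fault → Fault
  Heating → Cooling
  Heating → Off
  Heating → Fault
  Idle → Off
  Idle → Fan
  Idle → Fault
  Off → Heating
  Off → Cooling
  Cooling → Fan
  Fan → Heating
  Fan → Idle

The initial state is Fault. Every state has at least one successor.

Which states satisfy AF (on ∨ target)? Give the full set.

{Heating, Idle, Off, Cooling, Fan}

States satisfying on ∨ target: {Heating, Idle, Cooling, Fan}.
States satisfying AF (on ∨ target): {Heating, Idle, Off, Cooling, Fan}.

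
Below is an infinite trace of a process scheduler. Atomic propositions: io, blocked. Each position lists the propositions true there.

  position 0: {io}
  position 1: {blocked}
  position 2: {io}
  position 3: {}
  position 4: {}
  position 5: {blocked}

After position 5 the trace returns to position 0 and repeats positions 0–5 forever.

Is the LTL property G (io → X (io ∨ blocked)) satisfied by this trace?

io → X (io ∨ blocked) must hold at every position from 0 onward. It fails at position 2, so G (io → X (io ∨ blocked)) is false.
Positions where io holds: 0, 2.
Check X (io ∨ blocked) at each: 0→ok, 2→fails.

Does not hold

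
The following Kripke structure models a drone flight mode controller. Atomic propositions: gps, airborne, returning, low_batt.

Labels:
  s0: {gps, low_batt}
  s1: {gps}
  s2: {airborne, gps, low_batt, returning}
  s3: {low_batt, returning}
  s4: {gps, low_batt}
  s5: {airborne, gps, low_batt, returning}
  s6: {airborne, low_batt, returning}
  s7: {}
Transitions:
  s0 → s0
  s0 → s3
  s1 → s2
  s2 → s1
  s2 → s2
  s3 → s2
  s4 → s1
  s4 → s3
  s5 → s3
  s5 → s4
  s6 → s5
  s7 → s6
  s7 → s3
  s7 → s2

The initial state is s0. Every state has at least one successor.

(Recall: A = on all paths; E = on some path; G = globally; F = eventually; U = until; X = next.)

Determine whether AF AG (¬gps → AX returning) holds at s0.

Holds

States satisfying AG (¬gps → AX returning): {s0, s1, s2, s3, s4, s5, s6, s7}.
States satisfying AF AG (¬gps → AX returning): {s0, s1, s2, s3, s4, s5, s6, s7}.
s0 ∈ Sat(AF AG (¬gps → AX returning)).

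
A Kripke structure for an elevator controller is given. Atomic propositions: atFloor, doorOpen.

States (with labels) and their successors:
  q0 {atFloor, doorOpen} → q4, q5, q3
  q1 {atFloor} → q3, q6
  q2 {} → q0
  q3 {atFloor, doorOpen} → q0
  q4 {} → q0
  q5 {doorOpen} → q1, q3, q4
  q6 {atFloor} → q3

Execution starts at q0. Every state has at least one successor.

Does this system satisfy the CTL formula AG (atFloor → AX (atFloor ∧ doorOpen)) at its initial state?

No

States satisfying atFloor → AX (atFloor ∧ doorOpen): {q2, q3, q4, q5, q6}.
States satisfying AG (atFloor → AX (atFloor ∧ doorOpen)): ∅.
q0 is reachable from q0 and violates atFloor → AX (atFloor ∧ doorOpen), so AG fails at q0.
q0 ∉ Sat(AG (atFloor → AX (atFloor ∧ doorOpen))).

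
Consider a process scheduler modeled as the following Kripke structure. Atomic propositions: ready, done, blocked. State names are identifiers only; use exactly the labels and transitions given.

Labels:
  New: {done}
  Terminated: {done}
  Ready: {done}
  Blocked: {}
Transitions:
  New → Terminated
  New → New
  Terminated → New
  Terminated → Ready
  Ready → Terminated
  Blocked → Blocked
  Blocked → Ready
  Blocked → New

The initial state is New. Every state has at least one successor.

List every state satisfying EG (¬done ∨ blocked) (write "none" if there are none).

States satisfying ¬done ∨ blocked: {Blocked}.
States satisfying EG (¬done ∨ blocked): {Blocked}.

{Blocked}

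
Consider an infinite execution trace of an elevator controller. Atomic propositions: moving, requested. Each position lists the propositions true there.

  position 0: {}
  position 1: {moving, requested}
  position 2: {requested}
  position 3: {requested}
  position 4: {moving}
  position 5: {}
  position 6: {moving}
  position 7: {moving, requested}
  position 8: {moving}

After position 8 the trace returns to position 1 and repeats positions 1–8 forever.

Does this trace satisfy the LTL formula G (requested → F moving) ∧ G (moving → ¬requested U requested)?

requested → F moving holds at every position 0..8, and those are all positions ever visited, so G (requested → F moving) holds.
Positions where requested holds: 1, 2, 3, 7.
Check F moving at each: 1→ok, 2→ok, 3→ok, 7→ok.
moving → ¬requested U requested holds at every position 0..8, and those are all positions ever visited, so G (moving → ¬requested U requested) holds.
Positions where moving holds: 1, 4, 6, 7, 8.
Check ¬requested U requested at each: 1→ok, 4→ok, 6→ok, 7→ok, 8→ok.
At position 0: G (requested → F moving) is true; G (moving → ¬requested U requested) is true; so G (requested → F moving) ∧ G (moving → ¬requested U requested) is true.

Yes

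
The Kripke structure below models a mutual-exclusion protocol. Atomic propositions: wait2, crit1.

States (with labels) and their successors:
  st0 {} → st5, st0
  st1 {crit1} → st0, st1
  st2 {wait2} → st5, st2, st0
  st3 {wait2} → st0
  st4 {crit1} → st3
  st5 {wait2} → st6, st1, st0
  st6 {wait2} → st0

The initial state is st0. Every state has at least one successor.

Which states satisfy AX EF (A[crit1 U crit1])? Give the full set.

{st0, st1, st2, st3, st4, st5, st6}

States satisfying EF (A[crit1 U crit1]): {st0, st1, st2, st3, st4, st5, st6}.
States satisfying AX EF (A[crit1 U crit1]): {st0, st1, st2, st3, st4, st5, st6}.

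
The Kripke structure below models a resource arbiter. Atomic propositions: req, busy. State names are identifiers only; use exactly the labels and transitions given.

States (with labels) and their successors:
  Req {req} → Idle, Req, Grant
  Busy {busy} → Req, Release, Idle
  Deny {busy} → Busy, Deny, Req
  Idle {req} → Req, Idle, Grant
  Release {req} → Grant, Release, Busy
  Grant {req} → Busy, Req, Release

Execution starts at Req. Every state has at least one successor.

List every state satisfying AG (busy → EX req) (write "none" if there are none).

States satisfying busy → EX req: {Req, Busy, Deny, Idle, Release, Grant}.
States satisfying AG (busy → EX req): {Req, Busy, Deny, Idle, Release, Grant}.

{Req, Busy, Deny, Idle, Release, Grant}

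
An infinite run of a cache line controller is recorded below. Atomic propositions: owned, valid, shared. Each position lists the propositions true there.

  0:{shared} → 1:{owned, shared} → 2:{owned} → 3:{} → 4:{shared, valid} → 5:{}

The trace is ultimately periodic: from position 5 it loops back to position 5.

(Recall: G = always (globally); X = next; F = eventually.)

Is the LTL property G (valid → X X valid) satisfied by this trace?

valid → X X valid must hold at every position from 0 onward. It fails at position 4, so G (valid → X X valid) is false.
Positions where valid holds: 4.
Check X X valid at each: 4→fails.

No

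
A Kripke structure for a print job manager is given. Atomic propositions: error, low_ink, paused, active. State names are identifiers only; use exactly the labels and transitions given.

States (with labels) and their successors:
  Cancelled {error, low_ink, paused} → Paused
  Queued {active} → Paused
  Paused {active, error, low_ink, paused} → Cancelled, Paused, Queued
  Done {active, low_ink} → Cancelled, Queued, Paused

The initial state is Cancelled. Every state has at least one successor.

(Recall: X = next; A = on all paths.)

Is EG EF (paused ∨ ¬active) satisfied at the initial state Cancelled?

Holds

States satisfying EF (paused ∨ ¬active): {Cancelled, Queued, Paused, Done}.
States satisfying EG EF (paused ∨ ¬active): {Cancelled, Queued, Paused, Done}.
Cancelled ∈ Sat(EG EF (paused ∨ ¬active)).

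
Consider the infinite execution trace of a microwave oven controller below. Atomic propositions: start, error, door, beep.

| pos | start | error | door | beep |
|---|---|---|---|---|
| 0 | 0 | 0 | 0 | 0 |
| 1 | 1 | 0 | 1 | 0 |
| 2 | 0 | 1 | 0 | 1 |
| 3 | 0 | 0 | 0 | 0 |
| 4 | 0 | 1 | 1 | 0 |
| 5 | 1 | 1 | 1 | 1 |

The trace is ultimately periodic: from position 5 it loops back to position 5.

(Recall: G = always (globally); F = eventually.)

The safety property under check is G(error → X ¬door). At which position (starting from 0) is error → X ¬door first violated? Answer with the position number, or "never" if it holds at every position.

Check error → X ¬door at each position in order: 0 ✓, 1 ✓, 2 ✓, 3 ✓.
At position 4 the labels are {door, error} and the next position 5 has {beep, door, error, start}, so error → X ¬door is false there. This is the first violation.

4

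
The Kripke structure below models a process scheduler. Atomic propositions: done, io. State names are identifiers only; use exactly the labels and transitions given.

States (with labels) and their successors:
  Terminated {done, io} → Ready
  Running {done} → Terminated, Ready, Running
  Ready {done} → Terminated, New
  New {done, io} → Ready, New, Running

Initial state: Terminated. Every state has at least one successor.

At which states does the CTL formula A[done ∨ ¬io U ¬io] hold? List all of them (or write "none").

{Terminated, Running, Ready}

States satisfying done ∨ ¬io: {Terminated, Running, Ready, New}.
States satisfying ¬io: {Running, Ready}.
States satisfying A[done ∨ ¬io U ¬io]: {Terminated, Running, Ready}.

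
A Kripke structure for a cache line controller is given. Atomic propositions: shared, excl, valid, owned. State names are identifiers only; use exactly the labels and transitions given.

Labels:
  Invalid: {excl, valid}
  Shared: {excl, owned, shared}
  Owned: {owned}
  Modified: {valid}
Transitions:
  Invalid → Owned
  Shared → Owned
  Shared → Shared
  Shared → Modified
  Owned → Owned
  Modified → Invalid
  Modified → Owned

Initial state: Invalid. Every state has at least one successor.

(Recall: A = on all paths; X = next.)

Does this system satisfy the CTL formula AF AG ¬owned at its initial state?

States satisfying AG ¬owned: ∅.
States satisfying AF AG ¬owned: ∅.
There is a path from Invalid along which AG ¬owned never holds.
Invalid ∉ Sat(AF AG ¬owned).

Violated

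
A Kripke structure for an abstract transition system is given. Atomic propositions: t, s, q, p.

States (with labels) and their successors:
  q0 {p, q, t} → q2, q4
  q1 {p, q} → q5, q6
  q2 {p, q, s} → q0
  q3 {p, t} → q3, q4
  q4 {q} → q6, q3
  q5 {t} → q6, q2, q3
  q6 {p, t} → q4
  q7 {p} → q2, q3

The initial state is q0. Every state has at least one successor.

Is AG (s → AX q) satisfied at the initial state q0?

Satisfied

States satisfying s → AX q: {q0, q1, q2, q3, q4, q5, q6, q7}.
States satisfying AG (s → AX q): {q0, q1, q2, q3, q4, q5, q6, q7}.
Every state reachable from q0 satisfies s → AX q.
q0 ∈ Sat(AG (s → AX q)).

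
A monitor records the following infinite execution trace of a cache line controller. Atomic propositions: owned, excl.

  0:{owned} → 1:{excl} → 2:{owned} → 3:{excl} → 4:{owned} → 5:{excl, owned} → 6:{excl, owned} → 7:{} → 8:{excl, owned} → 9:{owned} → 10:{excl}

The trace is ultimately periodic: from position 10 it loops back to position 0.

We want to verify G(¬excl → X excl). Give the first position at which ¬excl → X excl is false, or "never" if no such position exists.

¬excl → X excl holds at every position 0..10, and those are all the positions the trace ever visits, so the invariant G(¬excl → X excl) is never violated.

never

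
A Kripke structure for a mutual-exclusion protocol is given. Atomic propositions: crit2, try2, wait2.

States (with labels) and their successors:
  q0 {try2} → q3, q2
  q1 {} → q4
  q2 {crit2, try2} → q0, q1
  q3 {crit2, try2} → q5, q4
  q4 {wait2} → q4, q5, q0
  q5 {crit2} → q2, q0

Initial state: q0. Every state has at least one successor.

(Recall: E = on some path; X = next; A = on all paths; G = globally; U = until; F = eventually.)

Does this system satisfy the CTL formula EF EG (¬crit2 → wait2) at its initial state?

States satisfying EG (¬crit2 → wait2): {q3, q4}.
States satisfying EF EG (¬crit2 → wait2): {q0, q1, q2, q3, q4, q5}.
Some path from q0 reaches a state where EG (¬crit2 → wait2) holds.
q0 ∈ Sat(EF EG (¬crit2 → wait2)).

Satisfied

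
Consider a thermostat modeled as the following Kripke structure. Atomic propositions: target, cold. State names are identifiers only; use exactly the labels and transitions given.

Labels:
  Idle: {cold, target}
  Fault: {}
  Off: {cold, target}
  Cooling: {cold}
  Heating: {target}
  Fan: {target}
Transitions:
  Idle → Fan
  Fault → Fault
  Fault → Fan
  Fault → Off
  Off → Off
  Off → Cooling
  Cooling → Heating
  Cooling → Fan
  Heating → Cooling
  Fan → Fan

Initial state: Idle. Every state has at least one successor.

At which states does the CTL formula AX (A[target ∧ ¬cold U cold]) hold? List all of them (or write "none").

{Off, Heating}

States satisfying A[target ∧ ¬cold U cold]: {Idle, Off, Cooling, Heating}.
States satisfying AX (A[target ∧ ¬cold U cold]): {Off, Heating}.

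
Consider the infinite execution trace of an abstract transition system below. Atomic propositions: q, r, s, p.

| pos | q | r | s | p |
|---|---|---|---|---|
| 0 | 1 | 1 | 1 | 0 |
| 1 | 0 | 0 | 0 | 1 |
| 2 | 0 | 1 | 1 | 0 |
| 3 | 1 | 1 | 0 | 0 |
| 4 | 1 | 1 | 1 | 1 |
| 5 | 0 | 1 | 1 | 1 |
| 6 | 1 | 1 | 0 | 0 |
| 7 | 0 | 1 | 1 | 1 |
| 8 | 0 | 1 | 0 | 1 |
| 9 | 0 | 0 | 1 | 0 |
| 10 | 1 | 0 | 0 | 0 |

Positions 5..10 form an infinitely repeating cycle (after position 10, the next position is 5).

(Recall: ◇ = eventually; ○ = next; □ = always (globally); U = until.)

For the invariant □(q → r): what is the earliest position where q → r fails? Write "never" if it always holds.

Check q → r at each position in order: 0 ✓, 1 ✓, 2 ✓, 3 ✓, 4 ✓, 5 ✓, 6 ✓, 7 ✓, 8 ✓, 9 ✓.
At position 10 the labels are {q}, so q → r is false there. This is the first violation.

10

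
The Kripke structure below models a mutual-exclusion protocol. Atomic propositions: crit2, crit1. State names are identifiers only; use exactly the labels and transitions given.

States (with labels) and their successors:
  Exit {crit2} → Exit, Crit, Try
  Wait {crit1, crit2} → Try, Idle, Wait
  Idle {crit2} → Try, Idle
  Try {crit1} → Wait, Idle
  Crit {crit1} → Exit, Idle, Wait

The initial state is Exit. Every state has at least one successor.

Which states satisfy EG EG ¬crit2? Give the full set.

none

States satisfying EG ¬crit2: ∅.
States satisfying EG EG ¬crit2: ∅.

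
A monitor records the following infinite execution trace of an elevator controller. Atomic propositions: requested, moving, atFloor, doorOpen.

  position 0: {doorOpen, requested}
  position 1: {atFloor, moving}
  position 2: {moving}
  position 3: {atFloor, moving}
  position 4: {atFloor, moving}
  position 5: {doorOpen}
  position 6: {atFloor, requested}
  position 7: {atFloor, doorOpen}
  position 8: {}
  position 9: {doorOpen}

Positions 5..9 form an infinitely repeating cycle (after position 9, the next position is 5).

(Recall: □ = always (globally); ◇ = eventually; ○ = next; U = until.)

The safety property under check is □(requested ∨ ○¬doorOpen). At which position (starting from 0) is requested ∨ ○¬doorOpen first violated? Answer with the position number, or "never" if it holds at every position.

Check requested ∨ ○¬doorOpen at each position in order: 0 ✓, 1 ✓, 2 ✓, 3 ✓.
At position 4 the labels are {atFloor, moving} and the next position 5 has {doorOpen}, so requested ∨ ○¬doorOpen is false there. This is the first violation.

4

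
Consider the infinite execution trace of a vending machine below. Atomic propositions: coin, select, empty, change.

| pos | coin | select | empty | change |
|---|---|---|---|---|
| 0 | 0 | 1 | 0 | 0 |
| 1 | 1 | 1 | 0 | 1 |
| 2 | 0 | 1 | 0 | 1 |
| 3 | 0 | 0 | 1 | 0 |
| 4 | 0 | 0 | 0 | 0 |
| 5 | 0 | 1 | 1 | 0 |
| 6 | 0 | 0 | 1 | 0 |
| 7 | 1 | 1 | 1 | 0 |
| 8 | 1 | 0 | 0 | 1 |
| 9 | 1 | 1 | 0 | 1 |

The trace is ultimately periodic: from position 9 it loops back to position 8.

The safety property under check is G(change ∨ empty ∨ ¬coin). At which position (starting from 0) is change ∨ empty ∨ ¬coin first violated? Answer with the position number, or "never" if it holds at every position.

never

change ∨ empty ∨ ¬coin holds at every position 0..9, and those are all the positions the trace ever visits, so the invariant G(change ∨ empty ∨ ¬coin) is never violated.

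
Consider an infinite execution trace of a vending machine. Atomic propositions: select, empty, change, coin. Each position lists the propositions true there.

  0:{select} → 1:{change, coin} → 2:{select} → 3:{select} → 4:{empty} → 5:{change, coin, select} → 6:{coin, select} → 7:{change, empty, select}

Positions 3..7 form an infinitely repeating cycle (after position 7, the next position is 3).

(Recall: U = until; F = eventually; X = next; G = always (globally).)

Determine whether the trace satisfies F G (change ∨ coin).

G (change ∨ coin) is false at every position 0..7, so it never becomes true and F G (change ∨ coin) fails.

No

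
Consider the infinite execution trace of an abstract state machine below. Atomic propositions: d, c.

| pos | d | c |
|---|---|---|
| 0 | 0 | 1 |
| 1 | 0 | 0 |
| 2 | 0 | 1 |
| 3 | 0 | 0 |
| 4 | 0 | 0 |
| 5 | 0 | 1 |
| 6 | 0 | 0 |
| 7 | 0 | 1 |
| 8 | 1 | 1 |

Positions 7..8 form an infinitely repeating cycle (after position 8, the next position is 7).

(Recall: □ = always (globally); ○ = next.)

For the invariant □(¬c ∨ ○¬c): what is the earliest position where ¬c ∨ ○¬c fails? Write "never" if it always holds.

Check ¬c ∨ ○¬c at each position in order: 0 ✓, 1 ✓, 2 ✓, 3 ✓, 4 ✓, 5 ✓, 6 ✓.
At position 7 the labels are {c} and the next position 8 has {c, d}, so ¬c ∨ ○¬c is false there. This is the first violation.

7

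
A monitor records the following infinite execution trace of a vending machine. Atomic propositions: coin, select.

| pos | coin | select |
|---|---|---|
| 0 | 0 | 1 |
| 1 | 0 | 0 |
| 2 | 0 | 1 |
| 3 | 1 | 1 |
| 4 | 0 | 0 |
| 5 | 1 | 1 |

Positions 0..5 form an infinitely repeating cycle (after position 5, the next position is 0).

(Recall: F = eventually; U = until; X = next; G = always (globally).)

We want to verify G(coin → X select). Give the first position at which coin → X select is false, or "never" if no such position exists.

3

Check coin → X select at each position in order: 0 ✓, 1 ✓, 2 ✓.
At position 3 the labels are {coin, select} and the next position 4 has {}, so coin → X select is false there. This is the first violation.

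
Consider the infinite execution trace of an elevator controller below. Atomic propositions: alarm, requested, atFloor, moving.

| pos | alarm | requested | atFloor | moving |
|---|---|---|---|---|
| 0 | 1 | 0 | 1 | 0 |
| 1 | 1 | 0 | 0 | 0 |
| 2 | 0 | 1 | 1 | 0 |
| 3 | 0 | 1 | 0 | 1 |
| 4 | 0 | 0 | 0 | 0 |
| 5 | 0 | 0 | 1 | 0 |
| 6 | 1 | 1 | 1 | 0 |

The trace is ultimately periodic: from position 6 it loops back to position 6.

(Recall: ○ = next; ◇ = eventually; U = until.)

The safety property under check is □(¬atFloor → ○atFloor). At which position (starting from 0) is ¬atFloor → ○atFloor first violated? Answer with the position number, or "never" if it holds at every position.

Check ¬atFloor → ○atFloor at each position in order: 0 ✓, 1 ✓, 2 ✓.
At position 3 the labels are {moving, requested} and the next position 4 has {}, so ¬atFloor → ○atFloor is false there. This is the first violation.

3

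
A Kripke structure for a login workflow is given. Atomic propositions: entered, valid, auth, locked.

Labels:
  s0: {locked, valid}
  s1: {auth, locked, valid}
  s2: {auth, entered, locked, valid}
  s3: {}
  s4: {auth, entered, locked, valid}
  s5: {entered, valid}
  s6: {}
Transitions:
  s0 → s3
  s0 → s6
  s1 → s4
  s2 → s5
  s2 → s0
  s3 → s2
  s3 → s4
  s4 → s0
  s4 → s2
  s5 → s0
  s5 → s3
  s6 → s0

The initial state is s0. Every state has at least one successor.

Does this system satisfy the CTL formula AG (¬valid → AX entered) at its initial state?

States satisfying ¬valid → AX entered: {s0, s1, s2, s3, s4, s5}.
States satisfying AG (¬valid → AX entered): ∅.
s6 is reachable from s0 and violates ¬valid → AX entered, so AG fails at s0.
s0 ∉ Sat(AG (¬valid → AX entered)).

Does not hold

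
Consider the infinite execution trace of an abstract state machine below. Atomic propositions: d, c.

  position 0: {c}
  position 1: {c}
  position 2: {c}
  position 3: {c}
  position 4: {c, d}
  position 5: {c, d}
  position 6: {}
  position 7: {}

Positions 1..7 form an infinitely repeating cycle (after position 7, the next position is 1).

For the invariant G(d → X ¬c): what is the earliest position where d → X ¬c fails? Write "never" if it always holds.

Check d → X ¬c at each position in order: 0 ✓, 1 ✓, 2 ✓, 3 ✓.
At position 4 the labels are {c, d} and the next position 5 has {c, d}, so d → X ¬c is false there. This is the first violation.

4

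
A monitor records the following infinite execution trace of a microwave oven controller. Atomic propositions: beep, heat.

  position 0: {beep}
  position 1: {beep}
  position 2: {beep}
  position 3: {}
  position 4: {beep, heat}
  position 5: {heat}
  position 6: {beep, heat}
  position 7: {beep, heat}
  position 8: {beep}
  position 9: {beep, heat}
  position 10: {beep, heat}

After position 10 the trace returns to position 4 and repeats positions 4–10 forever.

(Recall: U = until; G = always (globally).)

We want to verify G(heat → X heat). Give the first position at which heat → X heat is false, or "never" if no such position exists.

7

Check heat → X heat at each position in order: 0 ✓, 1 ✓, 2 ✓, 3 ✓, 4 ✓, 5 ✓, 6 ✓.
At position 7 the labels are {beep, heat} and the next position 8 has {beep}, so heat → X heat is false there. This is the first violation.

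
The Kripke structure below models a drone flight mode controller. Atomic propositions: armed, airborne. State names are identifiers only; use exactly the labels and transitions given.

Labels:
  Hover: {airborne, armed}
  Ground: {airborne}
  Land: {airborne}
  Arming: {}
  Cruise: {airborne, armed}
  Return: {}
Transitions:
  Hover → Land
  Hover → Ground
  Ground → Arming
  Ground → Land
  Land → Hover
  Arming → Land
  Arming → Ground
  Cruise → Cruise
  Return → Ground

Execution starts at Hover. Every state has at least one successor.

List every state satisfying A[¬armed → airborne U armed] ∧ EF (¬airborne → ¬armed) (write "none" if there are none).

States satisfying ¬armed → airborne: {Hover, Ground, Land, Cruise}.
States satisfying armed: {Hover, Cruise}.
States satisfying A[¬armed → airborne U armed]: {Hover, Land, Cruise}.
States satisfying ¬airborne → ¬armed: {Hover, Ground, Land, Arming, Cruise, Return}.
States satisfying EF (¬airborne → ¬armed): {Hover, Ground, Land, Arming, Cruise, Return}.
States satisfying A[¬armed → airborne U armed] ∧ EF (¬airborne → ¬armed): {Hover, Land, Cruise}.

{Hover, Land, Cruise}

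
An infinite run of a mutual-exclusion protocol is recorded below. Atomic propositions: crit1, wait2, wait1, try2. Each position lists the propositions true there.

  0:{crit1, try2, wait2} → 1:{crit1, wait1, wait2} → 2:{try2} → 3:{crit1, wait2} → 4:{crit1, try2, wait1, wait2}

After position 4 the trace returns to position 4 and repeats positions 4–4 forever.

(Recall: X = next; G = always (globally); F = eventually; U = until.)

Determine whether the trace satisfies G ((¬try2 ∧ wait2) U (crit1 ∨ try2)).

Satisfied

(¬try2 ∧ wait2) U (crit1 ∨ try2) holds at every position 0..4, and those are all positions ever visited, so G ((¬try2 ∧ wait2) U (crit1 ∨ try2)) holds.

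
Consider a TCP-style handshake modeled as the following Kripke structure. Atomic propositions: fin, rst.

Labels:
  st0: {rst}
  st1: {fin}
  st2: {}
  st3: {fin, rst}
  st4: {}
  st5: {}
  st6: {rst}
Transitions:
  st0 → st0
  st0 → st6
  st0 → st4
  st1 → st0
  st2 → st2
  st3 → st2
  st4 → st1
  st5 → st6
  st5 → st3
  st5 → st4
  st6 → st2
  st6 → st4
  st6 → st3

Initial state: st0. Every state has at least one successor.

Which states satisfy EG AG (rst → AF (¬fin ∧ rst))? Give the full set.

{st2}

States satisfying AG (rst → AF (¬fin ∧ rst)): {st2}.
States satisfying EG AG (rst → AF (¬fin ∧ rst)): {st2}.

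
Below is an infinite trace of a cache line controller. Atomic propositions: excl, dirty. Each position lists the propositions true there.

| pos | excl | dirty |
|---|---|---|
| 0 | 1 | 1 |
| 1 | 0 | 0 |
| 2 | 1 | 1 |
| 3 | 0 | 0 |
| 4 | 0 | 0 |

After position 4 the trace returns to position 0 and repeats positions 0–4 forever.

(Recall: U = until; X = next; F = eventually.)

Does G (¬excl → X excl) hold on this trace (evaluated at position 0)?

Does not hold

¬excl → X excl must hold at every position from 0 onward. It fails at position 3, so G (¬excl → X excl) is false.
Positions where ¬excl holds: 1, 3, 4.
Check X excl at each: 1→ok, 3→fails, 4→ok.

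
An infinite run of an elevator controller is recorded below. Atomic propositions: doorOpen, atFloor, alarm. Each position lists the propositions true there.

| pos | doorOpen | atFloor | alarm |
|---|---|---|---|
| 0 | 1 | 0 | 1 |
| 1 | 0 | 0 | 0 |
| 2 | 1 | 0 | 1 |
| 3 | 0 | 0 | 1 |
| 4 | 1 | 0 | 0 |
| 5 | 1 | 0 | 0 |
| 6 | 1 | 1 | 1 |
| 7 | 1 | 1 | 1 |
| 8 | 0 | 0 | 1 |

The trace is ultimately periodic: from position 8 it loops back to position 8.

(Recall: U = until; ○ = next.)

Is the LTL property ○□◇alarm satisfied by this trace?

Yes

The position after 0 is 1; □◇alarm is true there.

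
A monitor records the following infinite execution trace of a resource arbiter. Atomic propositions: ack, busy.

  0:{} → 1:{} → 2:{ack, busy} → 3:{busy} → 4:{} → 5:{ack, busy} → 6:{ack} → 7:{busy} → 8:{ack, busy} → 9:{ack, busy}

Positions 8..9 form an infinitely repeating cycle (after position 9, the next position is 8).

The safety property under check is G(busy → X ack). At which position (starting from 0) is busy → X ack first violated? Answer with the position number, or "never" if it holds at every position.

Check busy → X ack at each position in order: 0 ✓, 1 ✓.
At position 2 the labels are {ack, busy} and the next position 3 has {busy}, so busy → X ack is false there. This is the first violation.

2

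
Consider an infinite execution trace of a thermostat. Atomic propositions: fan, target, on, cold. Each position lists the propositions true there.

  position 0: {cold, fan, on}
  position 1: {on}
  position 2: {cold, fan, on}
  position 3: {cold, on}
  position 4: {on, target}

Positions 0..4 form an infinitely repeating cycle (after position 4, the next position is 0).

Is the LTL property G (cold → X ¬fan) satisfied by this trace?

Yes

cold → X ¬fan holds at every position 0..4, and those are all positions ever visited, so G (cold → X ¬fan) holds.
Positions where cold holds: 0, 2, 3.
Check X ¬fan at each: 0→ok, 2→ok, 3→ok.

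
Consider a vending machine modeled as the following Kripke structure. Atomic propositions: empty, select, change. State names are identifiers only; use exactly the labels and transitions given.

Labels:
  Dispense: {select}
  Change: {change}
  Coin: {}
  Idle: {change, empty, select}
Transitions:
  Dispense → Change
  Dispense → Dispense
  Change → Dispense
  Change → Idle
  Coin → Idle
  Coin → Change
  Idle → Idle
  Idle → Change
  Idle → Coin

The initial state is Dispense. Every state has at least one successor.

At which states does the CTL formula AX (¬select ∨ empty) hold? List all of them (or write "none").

{Coin, Idle}

States satisfying ¬select ∨ empty: {Change, Coin, Idle}.
States satisfying AX (¬select ∨ empty): {Coin, Idle}.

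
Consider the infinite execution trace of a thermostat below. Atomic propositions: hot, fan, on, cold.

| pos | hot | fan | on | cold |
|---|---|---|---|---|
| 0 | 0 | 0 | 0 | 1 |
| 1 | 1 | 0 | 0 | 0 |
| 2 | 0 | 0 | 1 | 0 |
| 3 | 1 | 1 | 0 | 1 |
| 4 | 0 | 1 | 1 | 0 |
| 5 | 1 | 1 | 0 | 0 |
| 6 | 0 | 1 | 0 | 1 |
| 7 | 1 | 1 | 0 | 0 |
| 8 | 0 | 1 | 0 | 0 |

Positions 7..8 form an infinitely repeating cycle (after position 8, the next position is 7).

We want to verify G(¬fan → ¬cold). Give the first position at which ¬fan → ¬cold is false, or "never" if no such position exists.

0

At position 0 the labels are {cold}, so ¬fan → ¬cold is false there. This is the first violation.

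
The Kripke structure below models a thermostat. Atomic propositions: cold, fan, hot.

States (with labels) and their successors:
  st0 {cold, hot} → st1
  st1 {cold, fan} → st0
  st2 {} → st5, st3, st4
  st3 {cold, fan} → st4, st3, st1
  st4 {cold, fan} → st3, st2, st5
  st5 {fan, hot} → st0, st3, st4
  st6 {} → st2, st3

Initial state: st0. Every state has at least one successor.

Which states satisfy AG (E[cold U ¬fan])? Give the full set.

States satisfying E[cold U ¬fan]: {st0, st1, st2, st3, st4, st6}.
States satisfying AG (E[cold U ¬fan]): {st0, st1}.

{st0, st1}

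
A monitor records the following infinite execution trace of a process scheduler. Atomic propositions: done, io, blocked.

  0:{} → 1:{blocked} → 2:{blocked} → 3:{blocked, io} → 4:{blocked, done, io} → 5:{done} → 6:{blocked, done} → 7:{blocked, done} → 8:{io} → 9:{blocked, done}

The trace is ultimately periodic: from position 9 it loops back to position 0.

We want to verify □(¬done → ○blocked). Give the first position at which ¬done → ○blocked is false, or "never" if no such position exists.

never

¬done → ○blocked holds at every position 0..9, and those are all the positions the trace ever visits, so the invariant □(¬done → ○blocked) is never violated.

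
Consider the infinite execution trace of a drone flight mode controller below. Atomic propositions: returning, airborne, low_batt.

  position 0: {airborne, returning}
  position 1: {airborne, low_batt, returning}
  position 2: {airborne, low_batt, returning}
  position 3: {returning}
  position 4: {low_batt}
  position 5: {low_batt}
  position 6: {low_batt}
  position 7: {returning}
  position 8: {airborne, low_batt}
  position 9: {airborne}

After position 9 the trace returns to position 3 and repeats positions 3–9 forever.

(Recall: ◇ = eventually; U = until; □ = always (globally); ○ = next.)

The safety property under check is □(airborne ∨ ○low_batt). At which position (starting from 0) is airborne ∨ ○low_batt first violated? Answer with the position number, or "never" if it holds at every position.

Check airborne ∨ ○low_batt at each position in order: 0 ✓, 1 ✓, 2 ✓, 3 ✓, 4 ✓, 5 ✓.
At position 6 the labels are {low_batt} and the next position 7 has {returning}, so airborne ∨ ○low_batt is false there. This is the first violation.

6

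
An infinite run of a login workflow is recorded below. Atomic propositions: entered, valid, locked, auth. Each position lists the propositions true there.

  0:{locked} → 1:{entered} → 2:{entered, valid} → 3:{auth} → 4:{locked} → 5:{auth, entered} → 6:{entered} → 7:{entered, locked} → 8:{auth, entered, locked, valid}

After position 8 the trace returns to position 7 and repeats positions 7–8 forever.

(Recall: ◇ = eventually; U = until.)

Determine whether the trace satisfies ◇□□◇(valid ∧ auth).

□□◇(valid ∧ auth) holds at position 0, which is reachable from 0, so ◇□□◇(valid ∧ auth) holds.

Satisfied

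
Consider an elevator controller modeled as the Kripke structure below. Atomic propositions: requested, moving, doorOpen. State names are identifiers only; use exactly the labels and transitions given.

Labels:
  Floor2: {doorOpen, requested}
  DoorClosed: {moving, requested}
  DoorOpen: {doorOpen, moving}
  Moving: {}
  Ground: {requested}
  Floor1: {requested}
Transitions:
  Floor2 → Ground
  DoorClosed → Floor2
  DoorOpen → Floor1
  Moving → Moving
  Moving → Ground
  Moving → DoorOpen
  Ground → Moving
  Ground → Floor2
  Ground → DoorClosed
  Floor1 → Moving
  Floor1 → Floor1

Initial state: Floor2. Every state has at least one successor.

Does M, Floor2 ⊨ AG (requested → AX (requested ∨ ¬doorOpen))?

States satisfying requested → AX (requested ∨ ¬doorOpen): {Floor2, DoorClosed, DoorOpen, Moving, Ground, Floor1}.
States satisfying AG (requested → AX (requested ∨ ¬doorOpen)): {Floor2, DoorClosed, DoorOpen, Moving, Ground, Floor1}.
Every state reachable from Floor2 satisfies requested → AX (requested ∨ ¬doorOpen).
Floor2 ∈ Sat(AG (requested → AX (requested ∨ ¬doorOpen))).

Holds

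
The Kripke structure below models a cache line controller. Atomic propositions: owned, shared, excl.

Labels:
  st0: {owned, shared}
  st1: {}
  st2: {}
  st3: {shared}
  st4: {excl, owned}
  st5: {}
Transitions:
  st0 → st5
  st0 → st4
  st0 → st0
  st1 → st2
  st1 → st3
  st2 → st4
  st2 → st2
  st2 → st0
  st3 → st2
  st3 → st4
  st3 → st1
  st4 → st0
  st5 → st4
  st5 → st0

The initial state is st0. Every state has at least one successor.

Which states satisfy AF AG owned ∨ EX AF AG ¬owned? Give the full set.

none

States satisfying AG owned: ∅.
States satisfying AF AG owned: ∅.
States satisfying AF AG ¬owned: ∅.
States satisfying EX AF AG ¬owned: ∅.
States satisfying AF AG owned ∨ EX AF AG ¬owned: ∅.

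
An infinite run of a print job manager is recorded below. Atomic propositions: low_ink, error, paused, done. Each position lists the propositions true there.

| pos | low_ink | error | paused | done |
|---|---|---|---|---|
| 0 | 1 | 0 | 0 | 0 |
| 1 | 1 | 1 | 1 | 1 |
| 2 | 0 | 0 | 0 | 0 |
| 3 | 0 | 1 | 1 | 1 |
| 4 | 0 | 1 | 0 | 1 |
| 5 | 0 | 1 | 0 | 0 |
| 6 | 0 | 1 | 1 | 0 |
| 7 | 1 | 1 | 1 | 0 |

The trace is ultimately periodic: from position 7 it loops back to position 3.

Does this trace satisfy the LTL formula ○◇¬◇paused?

Does not hold

The position after 0 is 1; ◇¬◇paused is false there.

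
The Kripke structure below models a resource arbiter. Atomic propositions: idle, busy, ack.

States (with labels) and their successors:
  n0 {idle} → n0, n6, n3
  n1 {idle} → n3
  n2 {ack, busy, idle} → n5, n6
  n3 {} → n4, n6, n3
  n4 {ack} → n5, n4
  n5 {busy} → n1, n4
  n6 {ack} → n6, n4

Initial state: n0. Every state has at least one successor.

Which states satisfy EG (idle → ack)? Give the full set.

{n2, n3, n4, n5, n6}

States satisfying idle → ack: {n2, n3, n4, n5, n6}.
States satisfying EG (idle → ack): {n2, n3, n4, n5, n6}.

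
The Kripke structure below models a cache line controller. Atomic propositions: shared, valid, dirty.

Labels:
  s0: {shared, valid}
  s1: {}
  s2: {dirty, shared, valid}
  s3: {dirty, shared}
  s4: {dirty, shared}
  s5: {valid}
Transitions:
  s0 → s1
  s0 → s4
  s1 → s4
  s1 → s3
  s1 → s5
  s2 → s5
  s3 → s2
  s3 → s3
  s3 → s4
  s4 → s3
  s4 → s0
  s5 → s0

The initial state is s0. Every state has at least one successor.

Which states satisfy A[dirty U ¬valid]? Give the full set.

States satisfying dirty: {s2, s3, s4}.
States satisfying ¬valid: {s1, s3, s4}.
States satisfying A[dirty U ¬valid]: {s1, s3, s4}.

{s1, s3, s4}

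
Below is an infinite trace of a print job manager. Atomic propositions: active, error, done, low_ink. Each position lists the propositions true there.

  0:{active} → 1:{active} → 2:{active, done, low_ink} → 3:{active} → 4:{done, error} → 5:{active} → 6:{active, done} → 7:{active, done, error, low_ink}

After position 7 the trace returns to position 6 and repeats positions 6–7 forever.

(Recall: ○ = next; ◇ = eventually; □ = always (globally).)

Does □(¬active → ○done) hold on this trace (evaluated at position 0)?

¬active → ○done must hold at every position from 0 onward. It fails at position 4, so □(¬active → ○done) is false.
Positions where ¬active holds: 4.
Check ○done at each: 4→fails.

Violated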